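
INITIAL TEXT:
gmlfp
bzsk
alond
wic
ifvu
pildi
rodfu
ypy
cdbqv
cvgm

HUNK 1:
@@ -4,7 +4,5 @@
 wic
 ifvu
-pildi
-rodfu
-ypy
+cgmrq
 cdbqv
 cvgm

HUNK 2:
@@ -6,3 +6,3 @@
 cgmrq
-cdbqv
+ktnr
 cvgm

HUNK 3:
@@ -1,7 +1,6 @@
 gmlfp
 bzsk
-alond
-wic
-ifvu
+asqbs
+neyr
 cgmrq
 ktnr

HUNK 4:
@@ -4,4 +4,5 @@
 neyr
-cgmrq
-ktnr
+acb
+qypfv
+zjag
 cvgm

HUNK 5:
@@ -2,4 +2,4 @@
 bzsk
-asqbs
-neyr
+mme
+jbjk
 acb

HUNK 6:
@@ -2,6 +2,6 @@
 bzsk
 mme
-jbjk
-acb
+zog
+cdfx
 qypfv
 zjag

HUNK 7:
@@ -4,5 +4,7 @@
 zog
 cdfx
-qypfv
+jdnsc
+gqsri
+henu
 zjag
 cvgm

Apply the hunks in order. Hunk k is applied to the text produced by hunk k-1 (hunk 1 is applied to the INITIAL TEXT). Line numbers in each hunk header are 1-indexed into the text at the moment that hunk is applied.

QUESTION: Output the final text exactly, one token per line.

Hunk 1: at line 4 remove [pildi,rodfu,ypy] add [cgmrq] -> 8 lines: gmlfp bzsk alond wic ifvu cgmrq cdbqv cvgm
Hunk 2: at line 6 remove [cdbqv] add [ktnr] -> 8 lines: gmlfp bzsk alond wic ifvu cgmrq ktnr cvgm
Hunk 3: at line 1 remove [alond,wic,ifvu] add [asqbs,neyr] -> 7 lines: gmlfp bzsk asqbs neyr cgmrq ktnr cvgm
Hunk 4: at line 4 remove [cgmrq,ktnr] add [acb,qypfv,zjag] -> 8 lines: gmlfp bzsk asqbs neyr acb qypfv zjag cvgm
Hunk 5: at line 2 remove [asqbs,neyr] add [mme,jbjk] -> 8 lines: gmlfp bzsk mme jbjk acb qypfv zjag cvgm
Hunk 6: at line 2 remove [jbjk,acb] add [zog,cdfx] -> 8 lines: gmlfp bzsk mme zog cdfx qypfv zjag cvgm
Hunk 7: at line 4 remove [qypfv] add [jdnsc,gqsri,henu] -> 10 lines: gmlfp bzsk mme zog cdfx jdnsc gqsri henu zjag cvgm

Answer: gmlfp
bzsk
mme
zog
cdfx
jdnsc
gqsri
henu
zjag
cvgm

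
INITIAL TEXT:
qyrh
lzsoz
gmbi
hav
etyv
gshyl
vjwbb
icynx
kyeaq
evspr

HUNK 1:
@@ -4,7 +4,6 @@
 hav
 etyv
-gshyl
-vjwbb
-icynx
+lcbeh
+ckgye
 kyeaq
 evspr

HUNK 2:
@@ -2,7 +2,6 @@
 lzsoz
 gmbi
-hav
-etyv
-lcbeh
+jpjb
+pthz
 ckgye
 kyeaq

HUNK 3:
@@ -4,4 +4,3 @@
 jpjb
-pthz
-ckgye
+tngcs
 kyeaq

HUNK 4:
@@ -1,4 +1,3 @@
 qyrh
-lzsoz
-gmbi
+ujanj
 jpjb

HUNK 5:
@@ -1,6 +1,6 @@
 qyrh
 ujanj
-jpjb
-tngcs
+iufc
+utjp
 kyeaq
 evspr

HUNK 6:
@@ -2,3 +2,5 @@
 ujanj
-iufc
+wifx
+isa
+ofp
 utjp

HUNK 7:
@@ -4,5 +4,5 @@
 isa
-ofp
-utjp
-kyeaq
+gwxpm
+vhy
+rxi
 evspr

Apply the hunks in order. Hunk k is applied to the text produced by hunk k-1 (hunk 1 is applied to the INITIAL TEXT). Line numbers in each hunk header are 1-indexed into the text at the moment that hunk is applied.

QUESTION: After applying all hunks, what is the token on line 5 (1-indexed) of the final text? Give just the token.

Hunk 1: at line 4 remove [gshyl,vjwbb,icynx] add [lcbeh,ckgye] -> 9 lines: qyrh lzsoz gmbi hav etyv lcbeh ckgye kyeaq evspr
Hunk 2: at line 2 remove [hav,etyv,lcbeh] add [jpjb,pthz] -> 8 lines: qyrh lzsoz gmbi jpjb pthz ckgye kyeaq evspr
Hunk 3: at line 4 remove [pthz,ckgye] add [tngcs] -> 7 lines: qyrh lzsoz gmbi jpjb tngcs kyeaq evspr
Hunk 4: at line 1 remove [lzsoz,gmbi] add [ujanj] -> 6 lines: qyrh ujanj jpjb tngcs kyeaq evspr
Hunk 5: at line 1 remove [jpjb,tngcs] add [iufc,utjp] -> 6 lines: qyrh ujanj iufc utjp kyeaq evspr
Hunk 6: at line 2 remove [iufc] add [wifx,isa,ofp] -> 8 lines: qyrh ujanj wifx isa ofp utjp kyeaq evspr
Hunk 7: at line 4 remove [ofp,utjp,kyeaq] add [gwxpm,vhy,rxi] -> 8 lines: qyrh ujanj wifx isa gwxpm vhy rxi evspr
Final line 5: gwxpm

Answer: gwxpm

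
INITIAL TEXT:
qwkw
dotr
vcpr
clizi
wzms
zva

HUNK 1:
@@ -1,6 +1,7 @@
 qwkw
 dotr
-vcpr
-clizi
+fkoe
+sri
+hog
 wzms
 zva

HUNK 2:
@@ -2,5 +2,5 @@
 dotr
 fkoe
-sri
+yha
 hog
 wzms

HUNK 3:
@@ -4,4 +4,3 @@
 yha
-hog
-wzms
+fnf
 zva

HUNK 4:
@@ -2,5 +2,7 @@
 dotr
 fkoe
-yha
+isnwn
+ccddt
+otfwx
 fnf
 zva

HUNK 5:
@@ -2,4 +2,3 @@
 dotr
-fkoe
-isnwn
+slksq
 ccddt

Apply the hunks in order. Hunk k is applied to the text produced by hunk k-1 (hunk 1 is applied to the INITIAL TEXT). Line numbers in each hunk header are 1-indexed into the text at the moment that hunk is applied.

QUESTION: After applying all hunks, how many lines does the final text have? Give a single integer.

Answer: 7

Derivation:
Hunk 1: at line 1 remove [vcpr,clizi] add [fkoe,sri,hog] -> 7 lines: qwkw dotr fkoe sri hog wzms zva
Hunk 2: at line 2 remove [sri] add [yha] -> 7 lines: qwkw dotr fkoe yha hog wzms zva
Hunk 3: at line 4 remove [hog,wzms] add [fnf] -> 6 lines: qwkw dotr fkoe yha fnf zva
Hunk 4: at line 2 remove [yha] add [isnwn,ccddt,otfwx] -> 8 lines: qwkw dotr fkoe isnwn ccddt otfwx fnf zva
Hunk 5: at line 2 remove [fkoe,isnwn] add [slksq] -> 7 lines: qwkw dotr slksq ccddt otfwx fnf zva
Final line count: 7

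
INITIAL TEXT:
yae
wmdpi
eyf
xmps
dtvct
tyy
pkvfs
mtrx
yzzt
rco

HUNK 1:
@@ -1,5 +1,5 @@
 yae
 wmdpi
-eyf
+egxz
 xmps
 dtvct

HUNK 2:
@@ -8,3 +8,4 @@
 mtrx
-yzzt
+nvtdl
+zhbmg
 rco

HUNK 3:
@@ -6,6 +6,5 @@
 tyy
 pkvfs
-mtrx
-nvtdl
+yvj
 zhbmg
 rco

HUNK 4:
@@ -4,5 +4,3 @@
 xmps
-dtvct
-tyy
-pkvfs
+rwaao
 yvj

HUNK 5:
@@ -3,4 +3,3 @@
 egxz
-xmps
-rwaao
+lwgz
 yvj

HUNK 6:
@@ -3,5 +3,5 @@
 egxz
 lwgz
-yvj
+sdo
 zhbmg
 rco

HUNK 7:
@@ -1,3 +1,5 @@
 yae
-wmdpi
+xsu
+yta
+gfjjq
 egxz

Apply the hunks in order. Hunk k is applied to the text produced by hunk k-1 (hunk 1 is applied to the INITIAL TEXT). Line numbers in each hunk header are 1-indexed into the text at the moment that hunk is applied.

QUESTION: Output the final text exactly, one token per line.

Answer: yae
xsu
yta
gfjjq
egxz
lwgz
sdo
zhbmg
rco

Derivation:
Hunk 1: at line 1 remove [eyf] add [egxz] -> 10 lines: yae wmdpi egxz xmps dtvct tyy pkvfs mtrx yzzt rco
Hunk 2: at line 8 remove [yzzt] add [nvtdl,zhbmg] -> 11 lines: yae wmdpi egxz xmps dtvct tyy pkvfs mtrx nvtdl zhbmg rco
Hunk 3: at line 6 remove [mtrx,nvtdl] add [yvj] -> 10 lines: yae wmdpi egxz xmps dtvct tyy pkvfs yvj zhbmg rco
Hunk 4: at line 4 remove [dtvct,tyy,pkvfs] add [rwaao] -> 8 lines: yae wmdpi egxz xmps rwaao yvj zhbmg rco
Hunk 5: at line 3 remove [xmps,rwaao] add [lwgz] -> 7 lines: yae wmdpi egxz lwgz yvj zhbmg rco
Hunk 6: at line 3 remove [yvj] add [sdo] -> 7 lines: yae wmdpi egxz lwgz sdo zhbmg rco
Hunk 7: at line 1 remove [wmdpi] add [xsu,yta,gfjjq] -> 9 lines: yae xsu yta gfjjq egxz lwgz sdo zhbmg rco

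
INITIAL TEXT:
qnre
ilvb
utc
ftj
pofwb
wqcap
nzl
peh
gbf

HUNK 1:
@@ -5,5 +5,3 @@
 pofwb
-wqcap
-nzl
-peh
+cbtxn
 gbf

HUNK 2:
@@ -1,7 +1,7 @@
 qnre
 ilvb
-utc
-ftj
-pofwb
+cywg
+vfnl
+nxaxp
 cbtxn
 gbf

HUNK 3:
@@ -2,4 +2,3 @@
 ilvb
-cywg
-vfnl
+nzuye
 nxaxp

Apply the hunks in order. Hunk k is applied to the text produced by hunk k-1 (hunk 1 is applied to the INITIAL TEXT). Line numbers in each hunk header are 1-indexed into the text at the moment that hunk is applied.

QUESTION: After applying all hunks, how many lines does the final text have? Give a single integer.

Answer: 6

Derivation:
Hunk 1: at line 5 remove [wqcap,nzl,peh] add [cbtxn] -> 7 lines: qnre ilvb utc ftj pofwb cbtxn gbf
Hunk 2: at line 1 remove [utc,ftj,pofwb] add [cywg,vfnl,nxaxp] -> 7 lines: qnre ilvb cywg vfnl nxaxp cbtxn gbf
Hunk 3: at line 2 remove [cywg,vfnl] add [nzuye] -> 6 lines: qnre ilvb nzuye nxaxp cbtxn gbf
Final line count: 6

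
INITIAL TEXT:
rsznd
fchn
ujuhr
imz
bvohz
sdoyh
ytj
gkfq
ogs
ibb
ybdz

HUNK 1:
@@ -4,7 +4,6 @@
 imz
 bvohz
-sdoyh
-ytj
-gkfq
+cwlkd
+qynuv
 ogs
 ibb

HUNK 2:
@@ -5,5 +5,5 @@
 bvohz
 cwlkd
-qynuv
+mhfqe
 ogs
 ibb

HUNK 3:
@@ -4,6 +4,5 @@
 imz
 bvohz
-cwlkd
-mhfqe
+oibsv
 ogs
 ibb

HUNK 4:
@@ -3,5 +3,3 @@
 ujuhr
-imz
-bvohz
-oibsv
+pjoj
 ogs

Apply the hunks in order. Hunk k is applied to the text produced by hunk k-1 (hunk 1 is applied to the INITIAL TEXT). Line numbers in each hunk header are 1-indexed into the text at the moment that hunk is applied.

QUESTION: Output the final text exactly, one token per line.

Answer: rsznd
fchn
ujuhr
pjoj
ogs
ibb
ybdz

Derivation:
Hunk 1: at line 4 remove [sdoyh,ytj,gkfq] add [cwlkd,qynuv] -> 10 lines: rsznd fchn ujuhr imz bvohz cwlkd qynuv ogs ibb ybdz
Hunk 2: at line 5 remove [qynuv] add [mhfqe] -> 10 lines: rsznd fchn ujuhr imz bvohz cwlkd mhfqe ogs ibb ybdz
Hunk 3: at line 4 remove [cwlkd,mhfqe] add [oibsv] -> 9 lines: rsznd fchn ujuhr imz bvohz oibsv ogs ibb ybdz
Hunk 4: at line 3 remove [imz,bvohz,oibsv] add [pjoj] -> 7 lines: rsznd fchn ujuhr pjoj ogs ibb ybdz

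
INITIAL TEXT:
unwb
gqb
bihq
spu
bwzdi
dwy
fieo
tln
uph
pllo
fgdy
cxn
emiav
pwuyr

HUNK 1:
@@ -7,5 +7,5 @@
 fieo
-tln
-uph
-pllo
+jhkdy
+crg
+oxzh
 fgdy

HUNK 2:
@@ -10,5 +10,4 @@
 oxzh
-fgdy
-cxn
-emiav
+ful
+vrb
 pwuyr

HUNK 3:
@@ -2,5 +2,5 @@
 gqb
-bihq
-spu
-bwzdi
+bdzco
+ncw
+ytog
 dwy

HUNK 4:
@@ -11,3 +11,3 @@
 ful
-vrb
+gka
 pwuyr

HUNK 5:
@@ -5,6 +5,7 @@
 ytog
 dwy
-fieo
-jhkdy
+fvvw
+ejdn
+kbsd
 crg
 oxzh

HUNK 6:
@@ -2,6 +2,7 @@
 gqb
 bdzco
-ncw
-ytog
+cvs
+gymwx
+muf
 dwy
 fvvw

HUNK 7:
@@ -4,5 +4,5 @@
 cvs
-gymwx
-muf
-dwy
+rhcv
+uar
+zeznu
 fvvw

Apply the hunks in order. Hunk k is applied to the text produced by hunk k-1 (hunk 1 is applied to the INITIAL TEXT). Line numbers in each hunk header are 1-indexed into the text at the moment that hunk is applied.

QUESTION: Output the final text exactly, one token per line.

Hunk 1: at line 7 remove [tln,uph,pllo] add [jhkdy,crg,oxzh] -> 14 lines: unwb gqb bihq spu bwzdi dwy fieo jhkdy crg oxzh fgdy cxn emiav pwuyr
Hunk 2: at line 10 remove [fgdy,cxn,emiav] add [ful,vrb] -> 13 lines: unwb gqb bihq spu bwzdi dwy fieo jhkdy crg oxzh ful vrb pwuyr
Hunk 3: at line 2 remove [bihq,spu,bwzdi] add [bdzco,ncw,ytog] -> 13 lines: unwb gqb bdzco ncw ytog dwy fieo jhkdy crg oxzh ful vrb pwuyr
Hunk 4: at line 11 remove [vrb] add [gka] -> 13 lines: unwb gqb bdzco ncw ytog dwy fieo jhkdy crg oxzh ful gka pwuyr
Hunk 5: at line 5 remove [fieo,jhkdy] add [fvvw,ejdn,kbsd] -> 14 lines: unwb gqb bdzco ncw ytog dwy fvvw ejdn kbsd crg oxzh ful gka pwuyr
Hunk 6: at line 2 remove [ncw,ytog] add [cvs,gymwx,muf] -> 15 lines: unwb gqb bdzco cvs gymwx muf dwy fvvw ejdn kbsd crg oxzh ful gka pwuyr
Hunk 7: at line 4 remove [gymwx,muf,dwy] add [rhcv,uar,zeznu] -> 15 lines: unwb gqb bdzco cvs rhcv uar zeznu fvvw ejdn kbsd crg oxzh ful gka pwuyr

Answer: unwb
gqb
bdzco
cvs
rhcv
uar
zeznu
fvvw
ejdn
kbsd
crg
oxzh
ful
gka
pwuyr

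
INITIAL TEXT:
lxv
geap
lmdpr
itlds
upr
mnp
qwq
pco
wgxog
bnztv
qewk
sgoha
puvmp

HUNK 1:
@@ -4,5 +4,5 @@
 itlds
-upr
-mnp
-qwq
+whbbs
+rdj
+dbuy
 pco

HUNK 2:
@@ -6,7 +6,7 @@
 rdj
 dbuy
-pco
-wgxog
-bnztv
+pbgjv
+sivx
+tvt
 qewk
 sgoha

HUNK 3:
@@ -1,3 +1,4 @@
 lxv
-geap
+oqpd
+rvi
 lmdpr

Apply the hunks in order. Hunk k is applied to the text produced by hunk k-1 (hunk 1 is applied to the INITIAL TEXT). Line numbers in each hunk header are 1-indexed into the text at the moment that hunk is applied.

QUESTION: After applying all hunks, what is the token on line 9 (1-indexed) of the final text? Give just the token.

Answer: pbgjv

Derivation:
Hunk 1: at line 4 remove [upr,mnp,qwq] add [whbbs,rdj,dbuy] -> 13 lines: lxv geap lmdpr itlds whbbs rdj dbuy pco wgxog bnztv qewk sgoha puvmp
Hunk 2: at line 6 remove [pco,wgxog,bnztv] add [pbgjv,sivx,tvt] -> 13 lines: lxv geap lmdpr itlds whbbs rdj dbuy pbgjv sivx tvt qewk sgoha puvmp
Hunk 3: at line 1 remove [geap] add [oqpd,rvi] -> 14 lines: lxv oqpd rvi lmdpr itlds whbbs rdj dbuy pbgjv sivx tvt qewk sgoha puvmp
Final line 9: pbgjv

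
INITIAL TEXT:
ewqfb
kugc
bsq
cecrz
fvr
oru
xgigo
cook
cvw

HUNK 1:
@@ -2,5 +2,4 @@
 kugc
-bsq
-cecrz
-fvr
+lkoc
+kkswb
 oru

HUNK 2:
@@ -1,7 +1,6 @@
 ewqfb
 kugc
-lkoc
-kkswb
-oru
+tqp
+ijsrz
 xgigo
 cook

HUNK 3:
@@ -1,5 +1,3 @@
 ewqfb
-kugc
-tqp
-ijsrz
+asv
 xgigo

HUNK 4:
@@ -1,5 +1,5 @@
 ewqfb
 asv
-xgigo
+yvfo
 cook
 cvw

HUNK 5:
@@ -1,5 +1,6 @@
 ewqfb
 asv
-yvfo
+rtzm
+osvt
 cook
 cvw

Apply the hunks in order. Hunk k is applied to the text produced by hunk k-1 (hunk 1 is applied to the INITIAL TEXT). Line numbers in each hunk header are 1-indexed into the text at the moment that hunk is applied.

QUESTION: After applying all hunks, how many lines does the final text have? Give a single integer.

Answer: 6

Derivation:
Hunk 1: at line 2 remove [bsq,cecrz,fvr] add [lkoc,kkswb] -> 8 lines: ewqfb kugc lkoc kkswb oru xgigo cook cvw
Hunk 2: at line 1 remove [lkoc,kkswb,oru] add [tqp,ijsrz] -> 7 lines: ewqfb kugc tqp ijsrz xgigo cook cvw
Hunk 3: at line 1 remove [kugc,tqp,ijsrz] add [asv] -> 5 lines: ewqfb asv xgigo cook cvw
Hunk 4: at line 1 remove [xgigo] add [yvfo] -> 5 lines: ewqfb asv yvfo cook cvw
Hunk 5: at line 1 remove [yvfo] add [rtzm,osvt] -> 6 lines: ewqfb asv rtzm osvt cook cvw
Final line count: 6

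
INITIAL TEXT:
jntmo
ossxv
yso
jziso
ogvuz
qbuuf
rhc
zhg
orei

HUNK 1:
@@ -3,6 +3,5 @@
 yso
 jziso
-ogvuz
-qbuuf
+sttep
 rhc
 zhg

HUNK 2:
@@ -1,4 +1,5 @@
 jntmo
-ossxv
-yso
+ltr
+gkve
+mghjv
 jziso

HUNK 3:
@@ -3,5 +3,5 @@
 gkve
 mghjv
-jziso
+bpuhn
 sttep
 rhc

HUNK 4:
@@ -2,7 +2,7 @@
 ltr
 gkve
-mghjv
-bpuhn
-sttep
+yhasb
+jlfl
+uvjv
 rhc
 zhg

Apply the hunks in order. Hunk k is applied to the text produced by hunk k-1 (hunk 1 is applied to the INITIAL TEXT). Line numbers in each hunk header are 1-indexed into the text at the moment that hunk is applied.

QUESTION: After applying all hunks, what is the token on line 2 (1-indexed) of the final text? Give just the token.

Hunk 1: at line 3 remove [ogvuz,qbuuf] add [sttep] -> 8 lines: jntmo ossxv yso jziso sttep rhc zhg orei
Hunk 2: at line 1 remove [ossxv,yso] add [ltr,gkve,mghjv] -> 9 lines: jntmo ltr gkve mghjv jziso sttep rhc zhg orei
Hunk 3: at line 3 remove [jziso] add [bpuhn] -> 9 lines: jntmo ltr gkve mghjv bpuhn sttep rhc zhg orei
Hunk 4: at line 2 remove [mghjv,bpuhn,sttep] add [yhasb,jlfl,uvjv] -> 9 lines: jntmo ltr gkve yhasb jlfl uvjv rhc zhg orei
Final line 2: ltr

Answer: ltr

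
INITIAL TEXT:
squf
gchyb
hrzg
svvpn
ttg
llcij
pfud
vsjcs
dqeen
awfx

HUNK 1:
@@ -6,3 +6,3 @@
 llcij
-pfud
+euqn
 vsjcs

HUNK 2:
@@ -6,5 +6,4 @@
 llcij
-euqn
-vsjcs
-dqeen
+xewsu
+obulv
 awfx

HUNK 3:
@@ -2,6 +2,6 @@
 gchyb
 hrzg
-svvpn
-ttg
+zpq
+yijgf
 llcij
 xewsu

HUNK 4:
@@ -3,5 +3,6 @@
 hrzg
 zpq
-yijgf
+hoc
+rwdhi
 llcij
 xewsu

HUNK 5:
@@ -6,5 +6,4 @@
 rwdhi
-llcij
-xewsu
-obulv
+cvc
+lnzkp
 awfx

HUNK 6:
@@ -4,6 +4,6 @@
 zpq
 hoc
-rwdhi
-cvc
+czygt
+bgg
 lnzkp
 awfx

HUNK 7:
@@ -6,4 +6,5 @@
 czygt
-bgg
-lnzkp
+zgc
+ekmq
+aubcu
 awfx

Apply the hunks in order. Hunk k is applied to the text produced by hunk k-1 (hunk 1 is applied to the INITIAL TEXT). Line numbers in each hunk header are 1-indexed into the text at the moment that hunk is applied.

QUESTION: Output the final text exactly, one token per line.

Answer: squf
gchyb
hrzg
zpq
hoc
czygt
zgc
ekmq
aubcu
awfx

Derivation:
Hunk 1: at line 6 remove [pfud] add [euqn] -> 10 lines: squf gchyb hrzg svvpn ttg llcij euqn vsjcs dqeen awfx
Hunk 2: at line 6 remove [euqn,vsjcs,dqeen] add [xewsu,obulv] -> 9 lines: squf gchyb hrzg svvpn ttg llcij xewsu obulv awfx
Hunk 3: at line 2 remove [svvpn,ttg] add [zpq,yijgf] -> 9 lines: squf gchyb hrzg zpq yijgf llcij xewsu obulv awfx
Hunk 4: at line 3 remove [yijgf] add [hoc,rwdhi] -> 10 lines: squf gchyb hrzg zpq hoc rwdhi llcij xewsu obulv awfx
Hunk 5: at line 6 remove [llcij,xewsu,obulv] add [cvc,lnzkp] -> 9 lines: squf gchyb hrzg zpq hoc rwdhi cvc lnzkp awfx
Hunk 6: at line 4 remove [rwdhi,cvc] add [czygt,bgg] -> 9 lines: squf gchyb hrzg zpq hoc czygt bgg lnzkp awfx
Hunk 7: at line 6 remove [bgg,lnzkp] add [zgc,ekmq,aubcu] -> 10 lines: squf gchyb hrzg zpq hoc czygt zgc ekmq aubcu awfx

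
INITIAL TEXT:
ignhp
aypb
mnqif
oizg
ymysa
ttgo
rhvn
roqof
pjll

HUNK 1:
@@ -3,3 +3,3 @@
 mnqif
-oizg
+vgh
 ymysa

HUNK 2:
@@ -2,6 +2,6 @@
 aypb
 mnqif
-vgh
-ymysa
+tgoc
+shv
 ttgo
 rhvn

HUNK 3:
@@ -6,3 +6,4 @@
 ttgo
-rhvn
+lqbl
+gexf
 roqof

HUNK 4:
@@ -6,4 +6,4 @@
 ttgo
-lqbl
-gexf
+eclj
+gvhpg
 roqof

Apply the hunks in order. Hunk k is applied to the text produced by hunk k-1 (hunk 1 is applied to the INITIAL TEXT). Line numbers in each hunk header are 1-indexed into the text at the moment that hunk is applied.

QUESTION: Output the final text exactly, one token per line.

Hunk 1: at line 3 remove [oizg] add [vgh] -> 9 lines: ignhp aypb mnqif vgh ymysa ttgo rhvn roqof pjll
Hunk 2: at line 2 remove [vgh,ymysa] add [tgoc,shv] -> 9 lines: ignhp aypb mnqif tgoc shv ttgo rhvn roqof pjll
Hunk 3: at line 6 remove [rhvn] add [lqbl,gexf] -> 10 lines: ignhp aypb mnqif tgoc shv ttgo lqbl gexf roqof pjll
Hunk 4: at line 6 remove [lqbl,gexf] add [eclj,gvhpg] -> 10 lines: ignhp aypb mnqif tgoc shv ttgo eclj gvhpg roqof pjll

Answer: ignhp
aypb
mnqif
tgoc
shv
ttgo
eclj
gvhpg
roqof
pjll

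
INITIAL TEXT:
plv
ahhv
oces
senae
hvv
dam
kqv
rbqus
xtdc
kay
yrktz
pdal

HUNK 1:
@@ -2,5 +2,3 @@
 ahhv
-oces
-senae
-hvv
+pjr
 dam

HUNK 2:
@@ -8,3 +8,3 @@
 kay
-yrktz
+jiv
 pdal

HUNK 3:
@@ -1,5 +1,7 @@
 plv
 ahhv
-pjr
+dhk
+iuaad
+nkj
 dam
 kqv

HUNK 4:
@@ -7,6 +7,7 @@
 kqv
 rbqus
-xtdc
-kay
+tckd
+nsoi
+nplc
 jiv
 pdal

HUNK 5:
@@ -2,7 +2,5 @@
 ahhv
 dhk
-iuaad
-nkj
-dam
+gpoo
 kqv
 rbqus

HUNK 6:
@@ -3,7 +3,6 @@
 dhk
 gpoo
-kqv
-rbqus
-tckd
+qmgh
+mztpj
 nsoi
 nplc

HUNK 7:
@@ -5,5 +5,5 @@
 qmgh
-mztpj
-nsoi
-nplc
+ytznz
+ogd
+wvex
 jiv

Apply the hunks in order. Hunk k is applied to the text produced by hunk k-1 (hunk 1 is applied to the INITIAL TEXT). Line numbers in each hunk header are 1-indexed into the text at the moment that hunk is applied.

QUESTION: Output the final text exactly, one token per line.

Answer: plv
ahhv
dhk
gpoo
qmgh
ytznz
ogd
wvex
jiv
pdal

Derivation:
Hunk 1: at line 2 remove [oces,senae,hvv] add [pjr] -> 10 lines: plv ahhv pjr dam kqv rbqus xtdc kay yrktz pdal
Hunk 2: at line 8 remove [yrktz] add [jiv] -> 10 lines: plv ahhv pjr dam kqv rbqus xtdc kay jiv pdal
Hunk 3: at line 1 remove [pjr] add [dhk,iuaad,nkj] -> 12 lines: plv ahhv dhk iuaad nkj dam kqv rbqus xtdc kay jiv pdal
Hunk 4: at line 7 remove [xtdc,kay] add [tckd,nsoi,nplc] -> 13 lines: plv ahhv dhk iuaad nkj dam kqv rbqus tckd nsoi nplc jiv pdal
Hunk 5: at line 2 remove [iuaad,nkj,dam] add [gpoo] -> 11 lines: plv ahhv dhk gpoo kqv rbqus tckd nsoi nplc jiv pdal
Hunk 6: at line 3 remove [kqv,rbqus,tckd] add [qmgh,mztpj] -> 10 lines: plv ahhv dhk gpoo qmgh mztpj nsoi nplc jiv pdal
Hunk 7: at line 5 remove [mztpj,nsoi,nplc] add [ytznz,ogd,wvex] -> 10 lines: plv ahhv dhk gpoo qmgh ytznz ogd wvex jiv pdal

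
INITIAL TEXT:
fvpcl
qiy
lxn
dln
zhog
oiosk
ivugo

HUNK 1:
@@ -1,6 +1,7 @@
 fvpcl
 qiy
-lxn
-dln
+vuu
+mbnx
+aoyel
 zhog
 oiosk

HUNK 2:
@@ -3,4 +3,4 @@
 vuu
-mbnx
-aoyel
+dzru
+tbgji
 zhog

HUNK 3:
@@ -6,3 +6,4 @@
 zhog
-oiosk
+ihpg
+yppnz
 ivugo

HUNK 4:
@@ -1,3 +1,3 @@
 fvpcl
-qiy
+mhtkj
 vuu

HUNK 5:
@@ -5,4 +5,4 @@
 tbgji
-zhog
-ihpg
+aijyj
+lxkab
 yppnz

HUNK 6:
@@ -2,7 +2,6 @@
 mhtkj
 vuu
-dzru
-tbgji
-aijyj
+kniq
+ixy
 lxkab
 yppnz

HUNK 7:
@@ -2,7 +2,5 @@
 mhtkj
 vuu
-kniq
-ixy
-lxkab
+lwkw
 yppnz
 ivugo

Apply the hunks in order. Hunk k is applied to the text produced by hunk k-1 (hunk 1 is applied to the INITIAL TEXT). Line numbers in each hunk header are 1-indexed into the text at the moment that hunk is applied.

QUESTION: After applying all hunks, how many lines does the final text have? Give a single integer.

Hunk 1: at line 1 remove [lxn,dln] add [vuu,mbnx,aoyel] -> 8 lines: fvpcl qiy vuu mbnx aoyel zhog oiosk ivugo
Hunk 2: at line 3 remove [mbnx,aoyel] add [dzru,tbgji] -> 8 lines: fvpcl qiy vuu dzru tbgji zhog oiosk ivugo
Hunk 3: at line 6 remove [oiosk] add [ihpg,yppnz] -> 9 lines: fvpcl qiy vuu dzru tbgji zhog ihpg yppnz ivugo
Hunk 4: at line 1 remove [qiy] add [mhtkj] -> 9 lines: fvpcl mhtkj vuu dzru tbgji zhog ihpg yppnz ivugo
Hunk 5: at line 5 remove [zhog,ihpg] add [aijyj,lxkab] -> 9 lines: fvpcl mhtkj vuu dzru tbgji aijyj lxkab yppnz ivugo
Hunk 6: at line 2 remove [dzru,tbgji,aijyj] add [kniq,ixy] -> 8 lines: fvpcl mhtkj vuu kniq ixy lxkab yppnz ivugo
Hunk 7: at line 2 remove [kniq,ixy,lxkab] add [lwkw] -> 6 lines: fvpcl mhtkj vuu lwkw yppnz ivugo
Final line count: 6

Answer: 6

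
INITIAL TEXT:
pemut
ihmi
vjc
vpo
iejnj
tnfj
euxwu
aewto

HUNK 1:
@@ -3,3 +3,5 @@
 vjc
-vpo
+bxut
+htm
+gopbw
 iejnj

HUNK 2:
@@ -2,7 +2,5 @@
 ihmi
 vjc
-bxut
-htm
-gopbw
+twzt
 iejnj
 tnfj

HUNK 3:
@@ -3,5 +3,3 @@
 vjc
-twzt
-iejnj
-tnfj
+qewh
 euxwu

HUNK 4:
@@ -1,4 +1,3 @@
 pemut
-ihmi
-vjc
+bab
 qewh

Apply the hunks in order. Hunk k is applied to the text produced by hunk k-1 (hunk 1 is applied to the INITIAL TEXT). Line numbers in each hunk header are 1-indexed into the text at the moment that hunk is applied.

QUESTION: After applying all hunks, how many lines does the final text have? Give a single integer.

Answer: 5

Derivation:
Hunk 1: at line 3 remove [vpo] add [bxut,htm,gopbw] -> 10 lines: pemut ihmi vjc bxut htm gopbw iejnj tnfj euxwu aewto
Hunk 2: at line 2 remove [bxut,htm,gopbw] add [twzt] -> 8 lines: pemut ihmi vjc twzt iejnj tnfj euxwu aewto
Hunk 3: at line 3 remove [twzt,iejnj,tnfj] add [qewh] -> 6 lines: pemut ihmi vjc qewh euxwu aewto
Hunk 4: at line 1 remove [ihmi,vjc] add [bab] -> 5 lines: pemut bab qewh euxwu aewto
Final line count: 5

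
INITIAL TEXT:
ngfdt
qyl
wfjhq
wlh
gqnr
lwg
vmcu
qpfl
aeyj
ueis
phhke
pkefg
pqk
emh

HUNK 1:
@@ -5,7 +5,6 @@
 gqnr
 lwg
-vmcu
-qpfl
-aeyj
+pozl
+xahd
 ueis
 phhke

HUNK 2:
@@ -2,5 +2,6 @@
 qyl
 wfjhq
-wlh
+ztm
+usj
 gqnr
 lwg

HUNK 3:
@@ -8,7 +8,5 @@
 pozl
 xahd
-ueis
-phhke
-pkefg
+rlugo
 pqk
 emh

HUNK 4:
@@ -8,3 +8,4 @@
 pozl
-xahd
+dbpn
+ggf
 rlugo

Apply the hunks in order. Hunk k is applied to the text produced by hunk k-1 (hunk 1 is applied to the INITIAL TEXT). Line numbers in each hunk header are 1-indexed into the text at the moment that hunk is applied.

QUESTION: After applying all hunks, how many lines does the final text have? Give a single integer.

Answer: 13

Derivation:
Hunk 1: at line 5 remove [vmcu,qpfl,aeyj] add [pozl,xahd] -> 13 lines: ngfdt qyl wfjhq wlh gqnr lwg pozl xahd ueis phhke pkefg pqk emh
Hunk 2: at line 2 remove [wlh] add [ztm,usj] -> 14 lines: ngfdt qyl wfjhq ztm usj gqnr lwg pozl xahd ueis phhke pkefg pqk emh
Hunk 3: at line 8 remove [ueis,phhke,pkefg] add [rlugo] -> 12 lines: ngfdt qyl wfjhq ztm usj gqnr lwg pozl xahd rlugo pqk emh
Hunk 4: at line 8 remove [xahd] add [dbpn,ggf] -> 13 lines: ngfdt qyl wfjhq ztm usj gqnr lwg pozl dbpn ggf rlugo pqk emh
Final line count: 13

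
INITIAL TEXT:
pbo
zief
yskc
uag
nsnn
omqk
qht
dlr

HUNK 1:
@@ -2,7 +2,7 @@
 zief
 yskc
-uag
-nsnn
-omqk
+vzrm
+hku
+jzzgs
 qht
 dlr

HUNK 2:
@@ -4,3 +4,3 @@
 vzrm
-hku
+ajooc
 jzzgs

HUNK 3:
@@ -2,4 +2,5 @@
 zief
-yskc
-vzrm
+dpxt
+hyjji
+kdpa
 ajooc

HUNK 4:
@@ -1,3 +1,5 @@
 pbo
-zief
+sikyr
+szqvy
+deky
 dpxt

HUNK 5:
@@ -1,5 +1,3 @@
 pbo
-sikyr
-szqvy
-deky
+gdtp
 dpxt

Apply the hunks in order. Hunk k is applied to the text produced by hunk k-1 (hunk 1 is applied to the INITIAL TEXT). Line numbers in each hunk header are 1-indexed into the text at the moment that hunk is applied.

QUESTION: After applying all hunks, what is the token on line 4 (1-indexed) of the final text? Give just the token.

Hunk 1: at line 2 remove [uag,nsnn,omqk] add [vzrm,hku,jzzgs] -> 8 lines: pbo zief yskc vzrm hku jzzgs qht dlr
Hunk 2: at line 4 remove [hku] add [ajooc] -> 8 lines: pbo zief yskc vzrm ajooc jzzgs qht dlr
Hunk 3: at line 2 remove [yskc,vzrm] add [dpxt,hyjji,kdpa] -> 9 lines: pbo zief dpxt hyjji kdpa ajooc jzzgs qht dlr
Hunk 4: at line 1 remove [zief] add [sikyr,szqvy,deky] -> 11 lines: pbo sikyr szqvy deky dpxt hyjji kdpa ajooc jzzgs qht dlr
Hunk 5: at line 1 remove [sikyr,szqvy,deky] add [gdtp] -> 9 lines: pbo gdtp dpxt hyjji kdpa ajooc jzzgs qht dlr
Final line 4: hyjji

Answer: hyjji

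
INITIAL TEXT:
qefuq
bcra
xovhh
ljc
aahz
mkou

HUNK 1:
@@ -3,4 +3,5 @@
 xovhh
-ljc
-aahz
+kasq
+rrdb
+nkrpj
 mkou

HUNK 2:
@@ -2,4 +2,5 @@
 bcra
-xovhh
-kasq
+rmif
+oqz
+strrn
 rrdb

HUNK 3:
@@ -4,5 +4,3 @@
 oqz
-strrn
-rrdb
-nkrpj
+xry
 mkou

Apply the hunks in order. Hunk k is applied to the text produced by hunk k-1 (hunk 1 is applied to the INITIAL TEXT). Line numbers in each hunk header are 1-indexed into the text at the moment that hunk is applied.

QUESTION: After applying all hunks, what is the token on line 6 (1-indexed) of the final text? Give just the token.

Hunk 1: at line 3 remove [ljc,aahz] add [kasq,rrdb,nkrpj] -> 7 lines: qefuq bcra xovhh kasq rrdb nkrpj mkou
Hunk 2: at line 2 remove [xovhh,kasq] add [rmif,oqz,strrn] -> 8 lines: qefuq bcra rmif oqz strrn rrdb nkrpj mkou
Hunk 3: at line 4 remove [strrn,rrdb,nkrpj] add [xry] -> 6 lines: qefuq bcra rmif oqz xry mkou
Final line 6: mkou

Answer: mkou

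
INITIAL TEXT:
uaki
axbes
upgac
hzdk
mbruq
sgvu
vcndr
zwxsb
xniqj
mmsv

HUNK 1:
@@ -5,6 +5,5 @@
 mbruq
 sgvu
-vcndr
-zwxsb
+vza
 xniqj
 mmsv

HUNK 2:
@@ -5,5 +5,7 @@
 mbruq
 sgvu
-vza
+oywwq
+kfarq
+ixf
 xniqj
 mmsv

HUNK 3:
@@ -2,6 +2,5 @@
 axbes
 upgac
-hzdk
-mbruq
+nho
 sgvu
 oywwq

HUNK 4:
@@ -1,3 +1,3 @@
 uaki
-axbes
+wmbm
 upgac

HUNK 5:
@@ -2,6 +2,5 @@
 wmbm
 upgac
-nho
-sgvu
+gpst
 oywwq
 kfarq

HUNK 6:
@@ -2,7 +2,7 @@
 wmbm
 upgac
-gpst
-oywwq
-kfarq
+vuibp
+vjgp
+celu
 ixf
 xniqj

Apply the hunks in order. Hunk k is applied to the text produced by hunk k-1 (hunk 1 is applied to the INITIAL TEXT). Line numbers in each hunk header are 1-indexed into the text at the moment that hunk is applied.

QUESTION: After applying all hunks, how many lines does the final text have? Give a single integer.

Answer: 9

Derivation:
Hunk 1: at line 5 remove [vcndr,zwxsb] add [vza] -> 9 lines: uaki axbes upgac hzdk mbruq sgvu vza xniqj mmsv
Hunk 2: at line 5 remove [vza] add [oywwq,kfarq,ixf] -> 11 lines: uaki axbes upgac hzdk mbruq sgvu oywwq kfarq ixf xniqj mmsv
Hunk 3: at line 2 remove [hzdk,mbruq] add [nho] -> 10 lines: uaki axbes upgac nho sgvu oywwq kfarq ixf xniqj mmsv
Hunk 4: at line 1 remove [axbes] add [wmbm] -> 10 lines: uaki wmbm upgac nho sgvu oywwq kfarq ixf xniqj mmsv
Hunk 5: at line 2 remove [nho,sgvu] add [gpst] -> 9 lines: uaki wmbm upgac gpst oywwq kfarq ixf xniqj mmsv
Hunk 6: at line 2 remove [gpst,oywwq,kfarq] add [vuibp,vjgp,celu] -> 9 lines: uaki wmbm upgac vuibp vjgp celu ixf xniqj mmsv
Final line count: 9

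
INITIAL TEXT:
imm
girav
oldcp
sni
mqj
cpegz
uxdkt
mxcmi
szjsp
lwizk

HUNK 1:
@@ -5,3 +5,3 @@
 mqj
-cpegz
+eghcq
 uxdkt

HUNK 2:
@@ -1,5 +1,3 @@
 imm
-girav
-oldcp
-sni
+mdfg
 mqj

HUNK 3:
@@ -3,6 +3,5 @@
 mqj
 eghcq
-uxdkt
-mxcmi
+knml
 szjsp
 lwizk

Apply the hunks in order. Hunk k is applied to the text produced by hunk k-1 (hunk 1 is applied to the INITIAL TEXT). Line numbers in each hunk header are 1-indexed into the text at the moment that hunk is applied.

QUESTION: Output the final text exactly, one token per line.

Answer: imm
mdfg
mqj
eghcq
knml
szjsp
lwizk

Derivation:
Hunk 1: at line 5 remove [cpegz] add [eghcq] -> 10 lines: imm girav oldcp sni mqj eghcq uxdkt mxcmi szjsp lwizk
Hunk 2: at line 1 remove [girav,oldcp,sni] add [mdfg] -> 8 lines: imm mdfg mqj eghcq uxdkt mxcmi szjsp lwizk
Hunk 3: at line 3 remove [uxdkt,mxcmi] add [knml] -> 7 lines: imm mdfg mqj eghcq knml szjsp lwizk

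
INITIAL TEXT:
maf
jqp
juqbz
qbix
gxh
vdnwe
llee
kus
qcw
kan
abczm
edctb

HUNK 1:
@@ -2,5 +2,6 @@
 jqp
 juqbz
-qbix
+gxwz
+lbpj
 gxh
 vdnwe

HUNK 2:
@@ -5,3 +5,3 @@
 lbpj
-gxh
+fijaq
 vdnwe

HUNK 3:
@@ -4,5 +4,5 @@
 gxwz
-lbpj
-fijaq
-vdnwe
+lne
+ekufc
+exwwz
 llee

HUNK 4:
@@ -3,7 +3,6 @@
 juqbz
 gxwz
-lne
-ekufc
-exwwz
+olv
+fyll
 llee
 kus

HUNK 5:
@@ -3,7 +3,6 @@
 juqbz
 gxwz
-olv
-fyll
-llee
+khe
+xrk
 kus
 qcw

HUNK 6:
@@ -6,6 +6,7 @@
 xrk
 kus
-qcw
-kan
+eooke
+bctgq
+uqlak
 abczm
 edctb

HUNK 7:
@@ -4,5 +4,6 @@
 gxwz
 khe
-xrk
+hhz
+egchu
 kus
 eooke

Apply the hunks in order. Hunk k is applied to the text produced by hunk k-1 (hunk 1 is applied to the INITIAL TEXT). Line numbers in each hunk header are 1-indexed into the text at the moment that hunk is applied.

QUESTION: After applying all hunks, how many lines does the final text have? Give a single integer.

Answer: 13

Derivation:
Hunk 1: at line 2 remove [qbix] add [gxwz,lbpj] -> 13 lines: maf jqp juqbz gxwz lbpj gxh vdnwe llee kus qcw kan abczm edctb
Hunk 2: at line 5 remove [gxh] add [fijaq] -> 13 lines: maf jqp juqbz gxwz lbpj fijaq vdnwe llee kus qcw kan abczm edctb
Hunk 3: at line 4 remove [lbpj,fijaq,vdnwe] add [lne,ekufc,exwwz] -> 13 lines: maf jqp juqbz gxwz lne ekufc exwwz llee kus qcw kan abczm edctb
Hunk 4: at line 3 remove [lne,ekufc,exwwz] add [olv,fyll] -> 12 lines: maf jqp juqbz gxwz olv fyll llee kus qcw kan abczm edctb
Hunk 5: at line 3 remove [olv,fyll,llee] add [khe,xrk] -> 11 lines: maf jqp juqbz gxwz khe xrk kus qcw kan abczm edctb
Hunk 6: at line 6 remove [qcw,kan] add [eooke,bctgq,uqlak] -> 12 lines: maf jqp juqbz gxwz khe xrk kus eooke bctgq uqlak abczm edctb
Hunk 7: at line 4 remove [xrk] add [hhz,egchu] -> 13 lines: maf jqp juqbz gxwz khe hhz egchu kus eooke bctgq uqlak abczm edctb
Final line count: 13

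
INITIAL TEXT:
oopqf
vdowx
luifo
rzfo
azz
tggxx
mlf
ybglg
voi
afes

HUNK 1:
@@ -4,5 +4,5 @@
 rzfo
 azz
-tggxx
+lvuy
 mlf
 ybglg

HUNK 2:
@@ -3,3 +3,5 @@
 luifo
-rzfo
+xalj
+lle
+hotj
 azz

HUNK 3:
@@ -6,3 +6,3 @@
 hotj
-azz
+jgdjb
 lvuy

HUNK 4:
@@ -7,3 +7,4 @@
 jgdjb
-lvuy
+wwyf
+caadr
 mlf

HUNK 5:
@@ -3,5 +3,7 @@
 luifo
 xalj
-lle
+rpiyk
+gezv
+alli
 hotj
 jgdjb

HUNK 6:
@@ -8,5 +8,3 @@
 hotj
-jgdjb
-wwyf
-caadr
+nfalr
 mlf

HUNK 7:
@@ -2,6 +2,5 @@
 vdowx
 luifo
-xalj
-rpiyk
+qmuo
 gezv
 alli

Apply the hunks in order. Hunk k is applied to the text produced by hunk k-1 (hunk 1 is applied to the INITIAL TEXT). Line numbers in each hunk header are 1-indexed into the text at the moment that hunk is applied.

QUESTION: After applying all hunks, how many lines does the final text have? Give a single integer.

Hunk 1: at line 4 remove [tggxx] add [lvuy] -> 10 lines: oopqf vdowx luifo rzfo azz lvuy mlf ybglg voi afes
Hunk 2: at line 3 remove [rzfo] add [xalj,lle,hotj] -> 12 lines: oopqf vdowx luifo xalj lle hotj azz lvuy mlf ybglg voi afes
Hunk 3: at line 6 remove [azz] add [jgdjb] -> 12 lines: oopqf vdowx luifo xalj lle hotj jgdjb lvuy mlf ybglg voi afes
Hunk 4: at line 7 remove [lvuy] add [wwyf,caadr] -> 13 lines: oopqf vdowx luifo xalj lle hotj jgdjb wwyf caadr mlf ybglg voi afes
Hunk 5: at line 3 remove [lle] add [rpiyk,gezv,alli] -> 15 lines: oopqf vdowx luifo xalj rpiyk gezv alli hotj jgdjb wwyf caadr mlf ybglg voi afes
Hunk 6: at line 8 remove [jgdjb,wwyf,caadr] add [nfalr] -> 13 lines: oopqf vdowx luifo xalj rpiyk gezv alli hotj nfalr mlf ybglg voi afes
Hunk 7: at line 2 remove [xalj,rpiyk] add [qmuo] -> 12 lines: oopqf vdowx luifo qmuo gezv alli hotj nfalr mlf ybglg voi afes
Final line count: 12

Answer: 12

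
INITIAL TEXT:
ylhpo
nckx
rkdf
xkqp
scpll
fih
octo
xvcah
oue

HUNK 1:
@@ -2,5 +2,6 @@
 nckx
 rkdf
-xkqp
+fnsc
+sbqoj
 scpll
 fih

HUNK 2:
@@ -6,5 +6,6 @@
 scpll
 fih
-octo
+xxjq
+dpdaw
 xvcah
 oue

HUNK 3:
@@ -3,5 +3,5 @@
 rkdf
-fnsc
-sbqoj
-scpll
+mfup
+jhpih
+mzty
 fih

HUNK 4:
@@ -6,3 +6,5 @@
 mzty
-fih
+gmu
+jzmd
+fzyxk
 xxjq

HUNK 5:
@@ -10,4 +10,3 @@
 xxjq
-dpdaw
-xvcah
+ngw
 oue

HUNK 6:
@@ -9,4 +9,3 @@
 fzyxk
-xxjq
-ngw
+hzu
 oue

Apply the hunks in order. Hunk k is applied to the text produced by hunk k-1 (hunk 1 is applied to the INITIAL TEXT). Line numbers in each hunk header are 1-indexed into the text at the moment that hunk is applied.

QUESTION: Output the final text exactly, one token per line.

Hunk 1: at line 2 remove [xkqp] add [fnsc,sbqoj] -> 10 lines: ylhpo nckx rkdf fnsc sbqoj scpll fih octo xvcah oue
Hunk 2: at line 6 remove [octo] add [xxjq,dpdaw] -> 11 lines: ylhpo nckx rkdf fnsc sbqoj scpll fih xxjq dpdaw xvcah oue
Hunk 3: at line 3 remove [fnsc,sbqoj,scpll] add [mfup,jhpih,mzty] -> 11 lines: ylhpo nckx rkdf mfup jhpih mzty fih xxjq dpdaw xvcah oue
Hunk 4: at line 6 remove [fih] add [gmu,jzmd,fzyxk] -> 13 lines: ylhpo nckx rkdf mfup jhpih mzty gmu jzmd fzyxk xxjq dpdaw xvcah oue
Hunk 5: at line 10 remove [dpdaw,xvcah] add [ngw] -> 12 lines: ylhpo nckx rkdf mfup jhpih mzty gmu jzmd fzyxk xxjq ngw oue
Hunk 6: at line 9 remove [xxjq,ngw] add [hzu] -> 11 lines: ylhpo nckx rkdf mfup jhpih mzty gmu jzmd fzyxk hzu oue

Answer: ylhpo
nckx
rkdf
mfup
jhpih
mzty
gmu
jzmd
fzyxk
hzu
oue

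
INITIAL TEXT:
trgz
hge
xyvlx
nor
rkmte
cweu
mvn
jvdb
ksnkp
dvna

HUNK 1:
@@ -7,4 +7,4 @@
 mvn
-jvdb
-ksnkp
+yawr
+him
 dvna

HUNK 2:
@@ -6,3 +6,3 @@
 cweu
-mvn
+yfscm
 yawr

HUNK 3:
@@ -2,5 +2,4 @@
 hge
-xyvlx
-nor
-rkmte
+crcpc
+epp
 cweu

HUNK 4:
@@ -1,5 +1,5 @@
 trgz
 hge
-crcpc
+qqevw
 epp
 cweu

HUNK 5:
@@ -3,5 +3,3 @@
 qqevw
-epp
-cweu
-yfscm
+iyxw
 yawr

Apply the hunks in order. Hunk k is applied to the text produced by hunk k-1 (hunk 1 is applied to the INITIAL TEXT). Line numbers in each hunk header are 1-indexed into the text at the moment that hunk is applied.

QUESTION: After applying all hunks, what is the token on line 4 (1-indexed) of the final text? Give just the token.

Hunk 1: at line 7 remove [jvdb,ksnkp] add [yawr,him] -> 10 lines: trgz hge xyvlx nor rkmte cweu mvn yawr him dvna
Hunk 2: at line 6 remove [mvn] add [yfscm] -> 10 lines: trgz hge xyvlx nor rkmte cweu yfscm yawr him dvna
Hunk 3: at line 2 remove [xyvlx,nor,rkmte] add [crcpc,epp] -> 9 lines: trgz hge crcpc epp cweu yfscm yawr him dvna
Hunk 4: at line 1 remove [crcpc] add [qqevw] -> 9 lines: trgz hge qqevw epp cweu yfscm yawr him dvna
Hunk 5: at line 3 remove [epp,cweu,yfscm] add [iyxw] -> 7 lines: trgz hge qqevw iyxw yawr him dvna
Final line 4: iyxw

Answer: iyxw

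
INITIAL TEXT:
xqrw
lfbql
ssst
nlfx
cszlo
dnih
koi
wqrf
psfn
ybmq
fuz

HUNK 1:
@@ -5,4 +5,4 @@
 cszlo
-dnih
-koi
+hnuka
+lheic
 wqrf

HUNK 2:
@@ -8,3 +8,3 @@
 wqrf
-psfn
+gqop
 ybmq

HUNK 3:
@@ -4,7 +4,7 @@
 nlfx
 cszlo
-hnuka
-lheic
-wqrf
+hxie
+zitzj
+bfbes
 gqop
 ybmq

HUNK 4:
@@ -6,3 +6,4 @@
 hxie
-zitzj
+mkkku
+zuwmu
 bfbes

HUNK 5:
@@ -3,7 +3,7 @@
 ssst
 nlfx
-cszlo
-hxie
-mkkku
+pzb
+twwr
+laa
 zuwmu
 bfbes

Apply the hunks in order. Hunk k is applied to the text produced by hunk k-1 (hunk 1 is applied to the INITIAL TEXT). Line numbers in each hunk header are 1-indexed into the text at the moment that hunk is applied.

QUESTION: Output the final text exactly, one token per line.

Answer: xqrw
lfbql
ssst
nlfx
pzb
twwr
laa
zuwmu
bfbes
gqop
ybmq
fuz

Derivation:
Hunk 1: at line 5 remove [dnih,koi] add [hnuka,lheic] -> 11 lines: xqrw lfbql ssst nlfx cszlo hnuka lheic wqrf psfn ybmq fuz
Hunk 2: at line 8 remove [psfn] add [gqop] -> 11 lines: xqrw lfbql ssst nlfx cszlo hnuka lheic wqrf gqop ybmq fuz
Hunk 3: at line 4 remove [hnuka,lheic,wqrf] add [hxie,zitzj,bfbes] -> 11 lines: xqrw lfbql ssst nlfx cszlo hxie zitzj bfbes gqop ybmq fuz
Hunk 4: at line 6 remove [zitzj] add [mkkku,zuwmu] -> 12 lines: xqrw lfbql ssst nlfx cszlo hxie mkkku zuwmu bfbes gqop ybmq fuz
Hunk 5: at line 3 remove [cszlo,hxie,mkkku] add [pzb,twwr,laa] -> 12 lines: xqrw lfbql ssst nlfx pzb twwr laa zuwmu bfbes gqop ybmq fuz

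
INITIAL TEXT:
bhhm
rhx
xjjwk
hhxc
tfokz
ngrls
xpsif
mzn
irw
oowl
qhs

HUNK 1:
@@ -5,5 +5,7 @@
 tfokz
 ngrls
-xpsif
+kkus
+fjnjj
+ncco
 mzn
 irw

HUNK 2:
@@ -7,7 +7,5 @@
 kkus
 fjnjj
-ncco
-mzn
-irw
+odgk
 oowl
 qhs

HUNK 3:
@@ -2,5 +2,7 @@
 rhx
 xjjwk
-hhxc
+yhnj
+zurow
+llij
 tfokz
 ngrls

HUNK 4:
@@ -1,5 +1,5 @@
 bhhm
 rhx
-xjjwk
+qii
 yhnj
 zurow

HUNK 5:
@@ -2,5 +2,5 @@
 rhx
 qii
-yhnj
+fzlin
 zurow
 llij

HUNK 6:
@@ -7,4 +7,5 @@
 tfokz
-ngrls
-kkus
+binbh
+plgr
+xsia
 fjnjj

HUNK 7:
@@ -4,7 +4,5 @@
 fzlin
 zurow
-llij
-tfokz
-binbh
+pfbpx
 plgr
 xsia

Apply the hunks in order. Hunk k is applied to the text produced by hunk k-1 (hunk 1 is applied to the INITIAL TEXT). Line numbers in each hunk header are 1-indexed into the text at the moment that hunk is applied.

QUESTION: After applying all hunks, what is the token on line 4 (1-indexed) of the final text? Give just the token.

Answer: fzlin

Derivation:
Hunk 1: at line 5 remove [xpsif] add [kkus,fjnjj,ncco] -> 13 lines: bhhm rhx xjjwk hhxc tfokz ngrls kkus fjnjj ncco mzn irw oowl qhs
Hunk 2: at line 7 remove [ncco,mzn,irw] add [odgk] -> 11 lines: bhhm rhx xjjwk hhxc tfokz ngrls kkus fjnjj odgk oowl qhs
Hunk 3: at line 2 remove [hhxc] add [yhnj,zurow,llij] -> 13 lines: bhhm rhx xjjwk yhnj zurow llij tfokz ngrls kkus fjnjj odgk oowl qhs
Hunk 4: at line 1 remove [xjjwk] add [qii] -> 13 lines: bhhm rhx qii yhnj zurow llij tfokz ngrls kkus fjnjj odgk oowl qhs
Hunk 5: at line 2 remove [yhnj] add [fzlin] -> 13 lines: bhhm rhx qii fzlin zurow llij tfokz ngrls kkus fjnjj odgk oowl qhs
Hunk 6: at line 7 remove [ngrls,kkus] add [binbh,plgr,xsia] -> 14 lines: bhhm rhx qii fzlin zurow llij tfokz binbh plgr xsia fjnjj odgk oowl qhs
Hunk 7: at line 4 remove [llij,tfokz,binbh] add [pfbpx] -> 12 lines: bhhm rhx qii fzlin zurow pfbpx plgr xsia fjnjj odgk oowl qhs
Final line 4: fzlin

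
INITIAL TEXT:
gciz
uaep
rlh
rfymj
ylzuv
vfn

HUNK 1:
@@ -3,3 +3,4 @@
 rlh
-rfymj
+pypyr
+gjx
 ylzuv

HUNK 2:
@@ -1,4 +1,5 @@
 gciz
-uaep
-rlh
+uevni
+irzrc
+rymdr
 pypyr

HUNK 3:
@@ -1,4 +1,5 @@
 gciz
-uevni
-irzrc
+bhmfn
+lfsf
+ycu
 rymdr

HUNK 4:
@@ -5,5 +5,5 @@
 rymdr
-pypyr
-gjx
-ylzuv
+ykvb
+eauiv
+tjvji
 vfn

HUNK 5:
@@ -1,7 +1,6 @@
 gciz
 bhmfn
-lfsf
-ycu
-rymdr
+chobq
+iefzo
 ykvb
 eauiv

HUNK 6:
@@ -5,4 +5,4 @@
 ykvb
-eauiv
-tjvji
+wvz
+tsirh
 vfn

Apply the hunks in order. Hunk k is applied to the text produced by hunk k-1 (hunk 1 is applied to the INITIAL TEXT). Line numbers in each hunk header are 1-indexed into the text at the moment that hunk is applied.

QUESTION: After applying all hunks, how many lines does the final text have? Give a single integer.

Answer: 8

Derivation:
Hunk 1: at line 3 remove [rfymj] add [pypyr,gjx] -> 7 lines: gciz uaep rlh pypyr gjx ylzuv vfn
Hunk 2: at line 1 remove [uaep,rlh] add [uevni,irzrc,rymdr] -> 8 lines: gciz uevni irzrc rymdr pypyr gjx ylzuv vfn
Hunk 3: at line 1 remove [uevni,irzrc] add [bhmfn,lfsf,ycu] -> 9 lines: gciz bhmfn lfsf ycu rymdr pypyr gjx ylzuv vfn
Hunk 4: at line 5 remove [pypyr,gjx,ylzuv] add [ykvb,eauiv,tjvji] -> 9 lines: gciz bhmfn lfsf ycu rymdr ykvb eauiv tjvji vfn
Hunk 5: at line 1 remove [lfsf,ycu,rymdr] add [chobq,iefzo] -> 8 lines: gciz bhmfn chobq iefzo ykvb eauiv tjvji vfn
Hunk 6: at line 5 remove [eauiv,tjvji] add [wvz,tsirh] -> 8 lines: gciz bhmfn chobq iefzo ykvb wvz tsirh vfn
Final line count: 8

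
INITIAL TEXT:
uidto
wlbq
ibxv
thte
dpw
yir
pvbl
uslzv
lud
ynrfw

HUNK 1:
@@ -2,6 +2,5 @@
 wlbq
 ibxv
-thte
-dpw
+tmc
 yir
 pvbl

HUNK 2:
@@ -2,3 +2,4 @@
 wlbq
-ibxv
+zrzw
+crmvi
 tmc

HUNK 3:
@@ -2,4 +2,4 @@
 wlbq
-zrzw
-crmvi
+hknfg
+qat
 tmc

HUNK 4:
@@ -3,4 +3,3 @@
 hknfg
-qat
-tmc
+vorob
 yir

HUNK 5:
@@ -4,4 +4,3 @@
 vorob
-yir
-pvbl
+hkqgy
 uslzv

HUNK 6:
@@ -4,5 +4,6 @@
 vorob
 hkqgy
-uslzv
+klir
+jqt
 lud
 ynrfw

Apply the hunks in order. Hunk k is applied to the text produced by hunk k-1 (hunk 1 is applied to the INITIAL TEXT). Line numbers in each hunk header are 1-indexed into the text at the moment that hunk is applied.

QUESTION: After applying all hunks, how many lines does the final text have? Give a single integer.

Hunk 1: at line 2 remove [thte,dpw] add [tmc] -> 9 lines: uidto wlbq ibxv tmc yir pvbl uslzv lud ynrfw
Hunk 2: at line 2 remove [ibxv] add [zrzw,crmvi] -> 10 lines: uidto wlbq zrzw crmvi tmc yir pvbl uslzv lud ynrfw
Hunk 3: at line 2 remove [zrzw,crmvi] add [hknfg,qat] -> 10 lines: uidto wlbq hknfg qat tmc yir pvbl uslzv lud ynrfw
Hunk 4: at line 3 remove [qat,tmc] add [vorob] -> 9 lines: uidto wlbq hknfg vorob yir pvbl uslzv lud ynrfw
Hunk 5: at line 4 remove [yir,pvbl] add [hkqgy] -> 8 lines: uidto wlbq hknfg vorob hkqgy uslzv lud ynrfw
Hunk 6: at line 4 remove [uslzv] add [klir,jqt] -> 9 lines: uidto wlbq hknfg vorob hkqgy klir jqt lud ynrfw
Final line count: 9

Answer: 9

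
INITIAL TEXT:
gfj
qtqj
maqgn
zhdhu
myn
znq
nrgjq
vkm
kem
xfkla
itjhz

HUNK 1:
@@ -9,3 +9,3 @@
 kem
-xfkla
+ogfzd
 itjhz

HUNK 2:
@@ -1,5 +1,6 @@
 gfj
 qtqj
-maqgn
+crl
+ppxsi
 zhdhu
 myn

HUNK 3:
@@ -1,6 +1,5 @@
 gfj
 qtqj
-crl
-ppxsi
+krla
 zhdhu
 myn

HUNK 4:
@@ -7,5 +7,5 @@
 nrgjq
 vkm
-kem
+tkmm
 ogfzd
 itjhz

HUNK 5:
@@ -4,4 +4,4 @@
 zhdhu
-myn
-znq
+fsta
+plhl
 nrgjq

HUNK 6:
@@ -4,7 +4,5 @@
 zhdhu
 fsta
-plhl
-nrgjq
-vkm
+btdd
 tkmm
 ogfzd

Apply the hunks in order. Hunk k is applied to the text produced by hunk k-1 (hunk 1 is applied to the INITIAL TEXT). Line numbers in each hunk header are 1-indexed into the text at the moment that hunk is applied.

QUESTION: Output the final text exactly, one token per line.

Hunk 1: at line 9 remove [xfkla] add [ogfzd] -> 11 lines: gfj qtqj maqgn zhdhu myn znq nrgjq vkm kem ogfzd itjhz
Hunk 2: at line 1 remove [maqgn] add [crl,ppxsi] -> 12 lines: gfj qtqj crl ppxsi zhdhu myn znq nrgjq vkm kem ogfzd itjhz
Hunk 3: at line 1 remove [crl,ppxsi] add [krla] -> 11 lines: gfj qtqj krla zhdhu myn znq nrgjq vkm kem ogfzd itjhz
Hunk 4: at line 7 remove [kem] add [tkmm] -> 11 lines: gfj qtqj krla zhdhu myn znq nrgjq vkm tkmm ogfzd itjhz
Hunk 5: at line 4 remove [myn,znq] add [fsta,plhl] -> 11 lines: gfj qtqj krla zhdhu fsta plhl nrgjq vkm tkmm ogfzd itjhz
Hunk 6: at line 4 remove [plhl,nrgjq,vkm] add [btdd] -> 9 lines: gfj qtqj krla zhdhu fsta btdd tkmm ogfzd itjhz

Answer: gfj
qtqj
krla
zhdhu
fsta
btdd
tkmm
ogfzd
itjhz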